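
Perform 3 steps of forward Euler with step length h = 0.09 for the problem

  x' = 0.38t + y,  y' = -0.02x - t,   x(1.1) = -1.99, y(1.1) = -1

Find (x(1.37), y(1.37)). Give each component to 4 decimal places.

Euler on (x,y): x_{n+1} = x_n + h·x', y_{n+1} = y_n + h·y'.
1.100000: (-1.990000, -1.000000); f=(-0.582000, -1.060200) → (-2.042380, -1.095418)
1.190000: (-2.042380, -1.095418); f=(-0.643218, -1.149152) → (-2.100270, -1.198842)
1.280000: (-2.100270, -1.198842); f=(-0.712442, -1.237995) → (-2.164389, -1.310261)
(x(1.37), y(1.37)) ≈ (-2.1644, -1.3103)

-2.1644, -1.3103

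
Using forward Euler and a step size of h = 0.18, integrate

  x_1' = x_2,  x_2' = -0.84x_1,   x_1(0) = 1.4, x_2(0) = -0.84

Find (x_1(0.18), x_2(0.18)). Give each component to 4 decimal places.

1.2488, -1.0517

Euler on (x_1,x_2): x_1_{n+1} = x_1_n + h·x_1', x_2_{n+1} = x_2_n + h·x_2'.
0.000000: (1.400000, -0.840000); f=(-0.840000, -1.176000) → (1.248800, -1.051680)
(x_1(0.18), x_2(0.18)) ≈ (1.2488, -1.0517)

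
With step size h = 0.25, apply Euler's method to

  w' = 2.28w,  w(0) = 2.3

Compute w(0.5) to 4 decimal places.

5.6693

Euler: w_{n+1} = w_n + h·f(t_n, w_n).
t=0.000000, w=2.300000: f=5.244000 → w ← 2.300000 + 0.25·5.244000 = 3.611000
t=0.250000, w=3.611000: f=8.233080 → w ← 3.611000 + 0.25·8.233080 = 5.669270
w(0.5) ≈ 5.6693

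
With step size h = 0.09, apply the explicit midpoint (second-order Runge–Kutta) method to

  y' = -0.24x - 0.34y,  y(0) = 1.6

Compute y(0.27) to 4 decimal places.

Midpoint: k1 = f(x_n, y_n); k2 = f(x_n + h/2, y_n + (h/2)·k1); y_{n+1} = y_n + h·k2.
x=0.000000, y=1.600000:
  k1 = f(0.000000, 1.600000) = -0.544000
  k2 = f(0.045000, 1.575520) = -0.546477
  y ← 1.600000 + 0.09·(-0.546477) = 1.550817
x=0.090000, y=1.550817:
  k1 = f(0.090000, 1.550817) = -0.548878
  k2 = f(0.135000, 1.526118) = -0.551280
  y ← 1.550817 + 0.09·(-0.551280) = 1.501202
x=0.180000, y=1.501202:
  k1 = f(0.180000, 1.501202) = -0.553609
  k2 = f(0.225000, 1.476290) = -0.555938
  y ← 1.501202 + 0.09·(-0.555938) = 1.451167
y(0.27) ≈ 1.4512

1.4512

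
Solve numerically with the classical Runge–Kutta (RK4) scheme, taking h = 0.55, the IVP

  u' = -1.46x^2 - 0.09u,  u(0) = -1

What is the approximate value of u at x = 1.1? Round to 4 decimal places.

-1.5378

RK4: k1 = f(x_n, u_n); k2 = f(x_n + h/2, u_n + (h/2)·k1); k3 = f(x_n + h/2, u_n + (h/2)·k2); k4 = f(x_n + h, u_n + h·k3); u_{n+1} = u_n + (h/6)·(k1 + 2k2 + 2k3 + k4).
x=0.000000, u=-1.000000:
  k1 = f(0.000000, -1.000000) = 0.090000
  k2 = f(0.275000, -0.975250) = -0.022640
  k3 = f(0.275000, -1.006226) = -0.019852
  k4 = f(0.550000, -1.010919) = -0.350667
  u ← -1.000000 + (0.55/6)·(k1 + 2k2 + 2k3 + k4) = -1.031685
x=0.550000, u=-1.031685:
  k1 = f(0.550000, -1.031685) = -0.348798
  k2 = f(0.825000, -1.127604) = -0.892228
  k3 = f(0.825000, -1.277047) = -0.878778
  k4 = f(1.100000, -1.515013) = -1.630249
  u ← -1.031685 + (0.55/6)·(k1 + 2k2 + 2k3 + k4) = -1.537782
u(1.1) ≈ -1.5378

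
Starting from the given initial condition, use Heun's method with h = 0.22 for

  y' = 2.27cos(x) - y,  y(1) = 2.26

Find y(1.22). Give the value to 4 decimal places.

Heun: k1 = f(x_n, y_n); k2 = f(x_n + h, y_n + h·k1); y_{n+1} = y_n + (h/2)·(k1 + k2).
x=1.000000, y=2.260000:
  k1 = f(1.000000, 2.260000) = -1.033514
  k2 = f(1.220000, 2.032627) = -1.252551
  y ← 2.260000 + (0.22/2)·(-1.033514 + (-1.252551)) = 2.008533
y(1.22) ≈ 2.0085

2.0085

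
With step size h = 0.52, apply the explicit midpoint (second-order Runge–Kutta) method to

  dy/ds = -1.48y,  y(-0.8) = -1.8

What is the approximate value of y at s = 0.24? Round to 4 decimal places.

-0.4990

Midpoint: k1 = f(s_n, y_n); k2 = f(s_n + h/2, y_n + (h/2)·k1); y_{n+1} = y_n + h·k2.
s=-0.800000, y=-1.800000:
  k1 = f(-0.800000, -1.800000) = 2.664000
  k2 = f(-0.540000, -1.107360) = 1.638893
  y ← -1.800000 + 0.52·1.638893 = -0.947776
s=-0.280000, y=-0.947776:
  k1 = f(-0.280000, -0.947776) = 1.402708
  k2 = f(-0.020000, -0.583072) = 0.862946
  y ← -0.947776 + 0.52·0.862946 = -0.499044
y(0.24) ≈ -0.4990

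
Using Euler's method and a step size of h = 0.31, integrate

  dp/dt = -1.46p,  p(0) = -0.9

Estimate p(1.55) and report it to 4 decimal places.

-0.0442

Euler: p_{n+1} = p_n + h·f(t_n, p_n).
t=0.000000, p=-0.900000: f=1.314000 → p ← -0.900000 + 0.31·1.314000 = -0.492660
t=0.310000, p=-0.492660: f=0.719284 → p ← -0.492660 + 0.31·0.719284 = -0.269682
t=0.620000, p=-0.269682: f=0.393736 → p ← -0.269682 + 0.31·0.393736 = -0.147624
t=0.930000, p=-0.147624: f=0.215531 → p ← -0.147624 + 0.31·0.215531 = -0.080809
t=1.240000, p=-0.080809: f=0.117982 → p ← -0.080809 + 0.31·0.117982 = -0.044235
p(1.55) ≈ -0.0442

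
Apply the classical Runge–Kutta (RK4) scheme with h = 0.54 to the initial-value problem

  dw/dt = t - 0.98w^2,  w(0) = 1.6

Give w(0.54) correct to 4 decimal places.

RK4: k1 = f(t_n, w_n); k2 = f(t_n + h/2, w_n + (h/2)·k1); k3 = f(t_n + h/2, w_n + (h/2)·k2); k4 = f(t_n + h, w_n + h·k3); w_{n+1} = w_n + (h/6)·(k1 + 2k2 + 2k3 + k4).
t=0.000000, w=1.600000:
  k1 = f(0.000000, 1.600000) = -2.508800
  k2 = f(0.270000, 0.922624) = -0.564210
  k3 = f(0.270000, 1.447663) = -1.783814
  k4 = f(0.540000, 0.636740) = 0.142671
  w ← 1.600000 + (0.54/6)·(k1 + 2k2 + 2k3 + k4) = 0.964404
w(0.54) ≈ 0.9644

0.9644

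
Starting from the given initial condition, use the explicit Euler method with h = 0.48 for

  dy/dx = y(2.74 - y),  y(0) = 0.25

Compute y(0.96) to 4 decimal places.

Euler: y_{n+1} = y_n + h·f(x_n, y_n).
x=0.000000, y=0.250000: f=0.622500 → y ← 0.250000 + 0.48·0.622500 = 0.548800
x=0.480000, y=0.548800: f=1.202531 → y ← 0.548800 + 0.48·1.202531 = 1.126015
y(0.96) ≈ 1.1260

1.1260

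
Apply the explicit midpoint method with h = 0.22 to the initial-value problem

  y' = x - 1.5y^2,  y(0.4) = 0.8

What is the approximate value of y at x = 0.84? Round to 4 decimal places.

Midpoint: k1 = f(x_n, y_n); k2 = f(x_n + h/2, y_n + (h/2)·k1); y_{n+1} = y_n + h·k2.
x=0.400000, y=0.800000:
  k1 = f(0.400000, 0.800000) = -0.560000
  k2 = f(0.510000, 0.738400) = -0.307852
  y ← 0.800000 + 0.22·(-0.307852) = 0.732273
x=0.620000, y=0.732273:
  k1 = f(0.620000, 0.732273) = -0.184335
  k2 = f(0.730000, 0.711996) = -0.030407
  y ← 0.732273 + 0.22·(-0.030407) = 0.725583
y(0.84) ≈ 0.7256

0.7256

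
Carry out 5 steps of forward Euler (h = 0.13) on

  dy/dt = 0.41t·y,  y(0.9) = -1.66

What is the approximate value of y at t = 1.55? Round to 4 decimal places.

Euler: y_{n+1} = y_n + h·f(t_n, y_n).
t=0.900000, y=-1.660000: f=-0.612540 → y ← -1.660000 + 0.13·(-0.612540) = -1.739630
t=1.030000, y=-1.739630: f=-0.734646 → y ← -1.739630 + 0.13·(-0.734646) = -1.835134
t=1.160000, y=-1.835134: f=-0.872790 → y ← -1.835134 + 0.13·(-0.872790) = -1.948597
t=1.290000, y=-1.948597: f=-1.030613 → y ← -1.948597 + 0.13·(-1.030613) = -2.082577
t=1.420000, y=-2.082577: f=-1.212476 → y ← -2.082577 + 0.13·(-1.212476) = -2.240198
y(1.55) ≈ -2.2402

-2.2402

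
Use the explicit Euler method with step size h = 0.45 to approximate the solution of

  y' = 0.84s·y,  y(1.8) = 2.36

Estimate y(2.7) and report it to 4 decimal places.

Euler: y_{n+1} = y_n + h·f(s_n, y_n).
s=1.800000, y=2.360000: f=3.568320 → y ← 2.360000 + 0.45·3.568320 = 3.965744
s=2.250000, y=3.965744: f=7.495256 → y ← 3.965744 + 0.45·7.495256 = 7.338609
y(2.7) ≈ 7.3386

7.3386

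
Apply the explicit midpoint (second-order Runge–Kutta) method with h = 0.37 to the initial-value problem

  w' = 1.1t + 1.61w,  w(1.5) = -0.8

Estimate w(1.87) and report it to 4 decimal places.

Midpoint: k1 = f(t_n, w_n); k2 = f(t_n + h/2, w_n + (h/2)·k1); w_{n+1} = w_n + h·k2.
t=1.500000, w=-0.800000:
  k1 = f(1.500000, -0.800000) = 0.362000
  k2 = f(1.685000, -0.733030) = 0.673322
  w ← -0.800000 + 0.37·0.673322 = -0.550871
w(1.87) ≈ -0.5509

-0.5509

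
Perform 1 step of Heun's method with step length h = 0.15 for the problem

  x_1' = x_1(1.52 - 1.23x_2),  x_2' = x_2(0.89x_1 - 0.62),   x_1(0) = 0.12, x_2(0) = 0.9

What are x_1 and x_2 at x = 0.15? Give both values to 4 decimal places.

Heun on (x_1,x_2): k1 = f(x_n, state_n); k2 = f(x_n + h, state_n + h·k1); state_{n+1} = state_n + (h/2)·(k1 + k2).
0.000000: (0.120000, 0.900000)
  k1 = (0.049560, -0.461880)
  predictor → (0.127434, 0.830718)
  k2 = (0.063490, -0.420828)
  → (0.128479, 0.833797)
(x_1(0.15), x_2(0.15)) ≈ (0.1285, 0.8338)

0.1285, 0.8338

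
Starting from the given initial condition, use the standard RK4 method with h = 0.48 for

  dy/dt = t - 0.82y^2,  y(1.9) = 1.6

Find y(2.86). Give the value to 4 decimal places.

1.7627

RK4: k1 = f(t_n, y_n); k2 = f(t_n + h/2, y_n + (h/2)·k1); k3 = f(t_n + h/2, y_n + (h/2)·k2); k4 = f(t_n + h, y_n + h·k3); y_{n+1} = y_n + (h/6)·(k1 + 2k2 + 2k3 + k4).
t=1.900000, y=1.600000:
  k1 = f(1.900000, 1.600000) = -0.199200
  k2 = f(2.140000, 1.552192) = 0.164374
  k3 = f(2.140000, 1.639450) = -0.063992
  k4 = f(2.380000, 1.569284) = 0.360626
  y ← 1.600000 + (0.48/6)·(k1 + 2k2 + 2k3 + k4) = 1.628975
t=2.380000, y=1.628975:
  k1 = f(2.380000, 1.628975) = 0.204081
  k2 = f(2.620000, 1.677955) = 0.311264
  k3 = f(2.620000, 1.703679) = 0.239933
  k4 = f(2.860000, 1.744143) = 0.365531
  y ← 1.628975 + (0.48/6)·(k1 + 2k2 + 2k3 + k4) = 1.762736
y(2.86) ≈ 1.7627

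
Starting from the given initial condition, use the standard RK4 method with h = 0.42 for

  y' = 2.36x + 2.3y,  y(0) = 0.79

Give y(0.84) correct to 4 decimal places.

7.1714

RK4: k1 = f(x_n, y_n); k2 = f(x_n + h/2, y_n + (h/2)·k1); k3 = f(x_n + h/2, y_n + (h/2)·k2); k4 = f(x_n + h, y_n + h·k3); y_{n+1} = y_n + (h/6)·(k1 + 2k2 + 2k3 + k4).
x=0.000000, y=0.790000:
  k1 = f(0.000000, 0.790000) = 1.817000
  k2 = f(0.210000, 1.171570) = 3.190211
  k3 = f(0.210000, 1.459944) = 3.853472
  k4 = f(0.420000, 2.408458) = 6.530654
  y ← 0.790000 + (0.42/6)·(k1 + 2k2 + 2k3 + k4) = 2.360451
x=0.420000, y=2.360451:
  k1 = f(0.420000, 2.360451) = 6.420238
  k2 = f(0.630000, 3.708701) = 10.016813
  k3 = f(0.630000, 4.463982) = 11.753959
  k4 = f(0.840000, 7.297114) = 18.765763
  y ← 2.360451 + (0.42/6)·(k1 + 2k2 + 2k3 + k4) = 7.171380
y(0.84) ≈ 7.1714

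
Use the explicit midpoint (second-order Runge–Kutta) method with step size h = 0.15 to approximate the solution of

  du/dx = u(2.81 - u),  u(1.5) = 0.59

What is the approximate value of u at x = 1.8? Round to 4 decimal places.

1.0714

Midpoint: k1 = f(x_n, u_n); k2 = f(x_n + h/2, u_n + (h/2)·k1); u_{n+1} = u_n + h·k2.
x=1.500000, u=0.590000:
  k1 = f(1.500000, 0.590000) = 1.309800
  k2 = f(1.575000, 0.688235) = 1.460273
  u ← 0.590000 + 0.15·1.460273 = 0.809041
x=1.650000, u=0.809041:
  k1 = f(1.650000, 0.809041) = 1.618858
  k2 = f(1.725000, 0.930455) = 1.748832
  u ← 0.809041 + 0.15·1.748832 = 1.071366
u(1.8) ≈ 1.0714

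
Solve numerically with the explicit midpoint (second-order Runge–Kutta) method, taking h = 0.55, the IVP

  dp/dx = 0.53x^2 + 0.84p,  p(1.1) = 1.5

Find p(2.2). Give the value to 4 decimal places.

5.9472

Midpoint: k1 = f(x_n, p_n); k2 = f(x_n + h/2, p_n + (h/2)·k1); p_{n+1} = p_n + h·k2.
x=1.100000, p=1.500000:
  k1 = f(1.100000, 1.500000) = 1.901300
  k2 = f(1.375000, 2.022858) = 2.701232
  p ← 1.500000 + 0.55·2.701232 = 2.985677
x=1.650000, p=2.985677:
  k1 = f(1.650000, 2.985677) = 3.950894
  k2 = f(1.925000, 4.072173) = 5.384607
  p ← 2.985677 + 0.55·5.384607 = 5.947211
p(2.2) ≈ 5.9472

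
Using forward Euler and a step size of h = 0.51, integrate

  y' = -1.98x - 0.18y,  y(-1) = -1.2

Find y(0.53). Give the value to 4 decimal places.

0.3632

Euler: y_{n+1} = y_n + h·f(x_n, y_n).
x=-1.000000, y=-1.200000: f=2.196000 → y ← -1.200000 + 0.51·2.196000 = -0.080040
x=-0.490000, y=-0.080040: f=0.984607 → y ← -0.080040 + 0.51·0.984607 = 0.422110
x=0.020000, y=0.422110: f=-0.115580 → y ← 0.422110 + 0.51·(-0.115580) = 0.363164
y(0.53) ≈ 0.3632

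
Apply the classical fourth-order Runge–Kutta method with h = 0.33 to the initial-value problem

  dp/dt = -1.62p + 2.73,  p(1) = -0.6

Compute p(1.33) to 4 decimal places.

0.3455

RK4: k1 = f(t_n, p_n); k2 = f(t_n + h/2, p_n + (h/2)·k1); k3 = f(t_n + h/2, p_n + (h/2)·k2); k4 = f(t_n + h, p_n + h·k3); p_{n+1} = p_n + (h/6)·(k1 + 2k2 + 2k3 + k4).
t=1.000000, p=-0.600000:
  k1 = f(1.000000, -0.600000) = 3.702000
  k2 = f(1.165000, 0.010830) = 2.712455
  k3 = f(1.165000, -0.152445) = 2.976961
  k4 = f(1.330000, 0.382397) = 2.110517
  p ← -0.600000 + (0.33/6)·(k1 + 2k2 + 2k3 + k4) = 0.345524
p(1.33) ≈ 0.3455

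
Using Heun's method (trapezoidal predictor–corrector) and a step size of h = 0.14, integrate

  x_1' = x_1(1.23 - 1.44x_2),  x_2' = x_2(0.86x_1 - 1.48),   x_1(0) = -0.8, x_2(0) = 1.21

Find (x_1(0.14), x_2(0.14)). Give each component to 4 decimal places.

Heun on (x_1,x_2): k1 = f(x_n, state_n); k2 = f(x_n + h, state_n + h·k1); state_{n+1} = state_n + (h/2)·(k1 + k2).
0.000000: (-0.800000, 1.210000)
  k1 = (0.409920, -2.623280)
  predictor → (-0.742611, 0.842741)
  k2 = (-0.012218, -1.785469)
  → (-0.772161, 0.901388)
(x_1(0.14), x_2(0.14)) ≈ (-0.7722, 0.9014)

-0.7722, 0.9014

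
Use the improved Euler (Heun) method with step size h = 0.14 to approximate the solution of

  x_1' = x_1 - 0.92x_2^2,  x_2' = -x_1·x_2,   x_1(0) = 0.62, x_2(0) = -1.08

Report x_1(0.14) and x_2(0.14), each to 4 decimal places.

Heun on (x_1,x_2): k1 = f(t_n, state_n); k2 = f(t_n + h, state_n + h·k1); state_{n+1} = state_n + (h/2)·(k1 + k2).
0.000000: (0.620000, -1.080000)
  k1 = (-0.453088, 0.669600)
  predictor → (0.556568, -0.986256)
  k2 = (-0.338317, 0.548918)
  → (0.564602, -0.994704)
(x_1(0.14), x_2(0.14)) ≈ (0.5646, -0.9947)

0.5646, -0.9947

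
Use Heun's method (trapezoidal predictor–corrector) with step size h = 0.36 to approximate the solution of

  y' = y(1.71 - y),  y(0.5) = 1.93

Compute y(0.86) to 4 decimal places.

Heun: k1 = f(t_n, y_n); k2 = f(t_n + h, y_n + h·k1); y_{n+1} = y_n + (h/2)·(k1 + k2).
t=0.500000, y=1.930000:
  k1 = f(0.500000, 1.930000) = -0.424600
  k2 = f(0.860000, 1.777144) = -0.119325
  y ← 1.930000 + (0.36/2)·(-0.424600 + (-0.119325)) = 1.832094
y(0.86) ≈ 1.8321

1.8321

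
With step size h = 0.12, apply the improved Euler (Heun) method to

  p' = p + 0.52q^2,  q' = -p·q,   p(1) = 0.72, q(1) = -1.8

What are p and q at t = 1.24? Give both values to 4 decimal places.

1.2930, -1.4137

Heun on (p,q): k1 = f(t_n, state_n); k2 = f(t_n + h, state_n + h·k1); state_{n+1} = state_n + (h/2)·(k1 + k2).
1.000000: (0.720000, -1.800000)
  k1 = (2.404800, 1.296000)
  predictor → (1.008576, -1.644480)
  k2 = (2.414820, 1.658583)
  → (1.009177, -1.622725)
1.120000: (1.009177, -1.622725)
  k1 = (2.378460, 1.637617)
  predictor → (1.294592, -1.426211)
  k2 = (2.352313, 1.846362)
  → (1.293024, -1.413686)
(p(1.24), q(1.24)) ≈ (1.2930, -1.4137)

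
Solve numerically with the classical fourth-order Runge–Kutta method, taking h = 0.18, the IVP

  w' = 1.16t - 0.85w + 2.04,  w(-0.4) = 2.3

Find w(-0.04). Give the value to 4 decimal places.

2.2505

RK4: k1 = f(t_n, w_n); k2 = f(t_n + h/2, w_n + (h/2)·k1); k3 = f(t_n + h/2, w_n + (h/2)·k2); k4 = f(t_n + h, w_n + h·k3); w_{n+1} = w_n + (h/6)·(k1 + 2k2 + 2k3 + k4).
t=-0.400000, w=2.300000:
  k1 = f(-0.400000, 2.300000) = -0.379000
  k2 = f(-0.310000, 2.265890) = -0.245606
  k3 = f(-0.310000, 2.277895) = -0.255811
  k4 = f(-0.220000, 2.253954) = -0.131061
  w ← 2.300000 + (0.18/6)·(k1 + 2k2 + 2k3 + k4) = 2.254613
t=-0.220000, w=2.254613:
  k1 = f(-0.220000, 2.254613) = -0.131621
  k2 = f(-0.130000, 2.242767) = -0.017152
  k3 = f(-0.130000, 2.253069) = -0.025909
  k4 = f(-0.040000, 2.249949) = 0.081143
  w ← 2.254613 + (0.18/6)·(k1 + 2k2 + 2k3 + k4) = 2.250515
w(-0.04) ≈ 2.2505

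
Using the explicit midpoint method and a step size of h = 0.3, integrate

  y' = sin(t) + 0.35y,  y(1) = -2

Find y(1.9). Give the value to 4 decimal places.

Midpoint: k1 = f(t_n, y_n); k2 = f(t_n + h/2, y_n + (h/2)·k1); y_{n+1} = y_n + h·k2.
t=1.000000, y=-2.000000:
  k1 = f(1.000000, -2.000000) = 0.141471
  k2 = f(1.150000, -1.978779) = 0.220191
  y ← -2.000000 + 0.3·0.220191 = -1.933943
t=1.300000, y=-1.933943:
  k1 = f(1.300000, -1.933943) = 0.286678
  k2 = f(1.450000, -1.890941) = 0.330884
  y ← -1.933943 + 0.3·0.330884 = -1.834678
t=1.600000, y=-1.834678:
  k1 = f(1.600000, -1.834678) = 0.357436
  k2 = f(1.750000, -1.781062) = 0.360614
  y ← -1.834678 + 0.3·0.360614 = -1.726493
y(1.9) ≈ -1.7265

-1.7265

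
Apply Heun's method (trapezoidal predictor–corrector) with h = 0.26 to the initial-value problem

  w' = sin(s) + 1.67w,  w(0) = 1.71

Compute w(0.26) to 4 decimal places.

2.6471

Heun: k1 = f(s_n, w_n); k2 = f(s_n + h, w_n + h·k1); w_{n+1} = w_n + (h/2)·(k1 + k2).
s=0.000000, w=1.710000:
  k1 = f(0.000000, 1.710000) = 2.855700
  k2 = f(0.260000, 2.452482) = 4.352725
  w ← 1.710000 + (0.26/2)·(2.855700 + 4.352725) = 2.647095
w(0.26) ≈ 2.6471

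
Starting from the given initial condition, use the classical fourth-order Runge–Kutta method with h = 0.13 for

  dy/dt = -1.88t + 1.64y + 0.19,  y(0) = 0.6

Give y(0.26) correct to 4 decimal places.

RK4: k1 = f(t_n, y_n); k2 = f(t_n + h/2, y_n + (h/2)·k1); k3 = f(t_n + h/2, y_n + (h/2)·k2); k4 = f(t_n + h, y_n + h·k3); y_{n+1} = y_n + (h/6)·(k1 + 2k2 + 2k3 + k4).
t=0.000000, y=0.600000:
  k1 = f(0.000000, 0.600000) = 1.174000
  k2 = f(0.065000, 0.676310) = 1.176948
  k3 = f(0.065000, 0.676502) = 1.177263
  k4 = f(0.130000, 0.753044) = 1.180592
  y ← 0.600000 + (0.13/6)·(k1 + 2k2 + 2k3 + k4) = 0.753032
t=0.130000, y=0.753032:
  k1 = f(0.130000, 0.753032) = 1.180572
  k2 = f(0.195000, 0.829769) = 1.184221
  k3 = f(0.195000, 0.830006) = 1.184610
  k4 = f(0.260000, 0.907031) = 1.188731
  y ← 0.753032 + (0.13/6)·(k1 + 2k2 + 2k3 + k4) = 0.907016
y(0.26) ≈ 0.9070

0.9070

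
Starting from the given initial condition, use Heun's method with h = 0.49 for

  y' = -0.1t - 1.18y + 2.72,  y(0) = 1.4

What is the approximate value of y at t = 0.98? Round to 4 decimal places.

1.9550

Heun: k1 = f(t_n, y_n); k2 = f(t_n + h, y_n + h·k1); y_{n+1} = y_n + (h/2)·(k1 + k2).
t=0.000000, y=1.400000:
  k1 = f(0.000000, 1.400000) = 1.068000
  k2 = f(0.490000, 1.923320) = 0.401482
  y ← 1.400000 + (0.49/2)·(1.068000 + 0.401482) = 1.760023
t=0.490000, y=1.760023:
  k1 = f(0.490000, 1.760023) = 0.594173
  k2 = f(0.980000, 2.051168) = 0.201622
  y ← 1.760023 + (0.49/2)·(0.594173 + 0.201622) = 1.954993
y(0.98) ≈ 1.9550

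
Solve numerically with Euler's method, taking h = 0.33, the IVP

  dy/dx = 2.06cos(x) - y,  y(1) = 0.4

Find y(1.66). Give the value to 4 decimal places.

Euler: y_{n+1} = y_n + h·f(x_n, y_n).
x=1.000000, y=0.400000: f=0.713023 → y ← 0.400000 + 0.33·0.713023 = 0.635298
x=1.330000, y=0.635298: f=-0.144037 → y ← 0.635298 + 0.33·(-0.144037) = 0.587765
y(1.66) ≈ 0.5878

0.5878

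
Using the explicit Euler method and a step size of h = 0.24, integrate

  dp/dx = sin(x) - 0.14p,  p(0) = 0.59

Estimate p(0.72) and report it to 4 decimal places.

0.6985

Euler: p_{n+1} = p_n + h·f(x_n, p_n).
x=0.000000, p=0.590000: f=-0.082600 → p ← 0.590000 + 0.24·(-0.082600) = 0.570176
x=0.240000, p=0.570176: f=0.157878 → p ← 0.570176 + 0.24·0.157878 = 0.608067
x=0.480000, p=0.608067: f=0.376650 → p ← 0.608067 + 0.24·0.376650 = 0.698463
p(0.72) ≈ 0.6985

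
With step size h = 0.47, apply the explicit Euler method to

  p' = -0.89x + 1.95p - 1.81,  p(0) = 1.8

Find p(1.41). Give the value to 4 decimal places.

6.2950

Euler: p_{n+1} = p_n + h·f(x_n, p_n).
x=0.000000, p=1.800000: f=1.700000 → p ← 1.800000 + 0.47·1.700000 = 2.599000
x=0.470000, p=2.599000: f=2.839750 → p ← 2.599000 + 0.47·2.839750 = 3.933682
x=0.940000, p=3.933682: f=5.024081 → p ← 3.933682 + 0.47·5.024081 = 6.295001
p(1.41) ≈ 6.2950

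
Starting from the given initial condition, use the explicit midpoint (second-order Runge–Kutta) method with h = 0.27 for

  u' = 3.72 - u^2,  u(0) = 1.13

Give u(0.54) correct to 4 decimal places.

Midpoint: k1 = f(t_n, u_n); k2 = f(t_n + h/2, u_n + (h/2)·k1); u_{n+1} = u_n + h·k2.
t=0.000000, u=1.130000:
  k1 = f(0.000000, 1.130000) = 2.443100
  k2 = f(0.135000, 1.459818) = 1.588930
  u ← 1.130000 + 0.27·1.588930 = 1.559011
t=0.270000, u=1.559011:
  k1 = f(0.270000, 1.559011) = 1.289484
  k2 = f(0.405000, 1.733091) = 0.716394
  u ← 1.559011 + 0.27·0.716394 = 1.752437
u(0.54) ≈ 1.7524

1.7524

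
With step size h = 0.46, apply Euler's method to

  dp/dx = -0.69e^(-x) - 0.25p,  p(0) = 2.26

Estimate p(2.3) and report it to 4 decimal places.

Euler: p_{n+1} = p_n + h·f(x_n, p_n).
x=0.000000, p=2.260000: f=-1.255000 → p ← 2.260000 + 0.46·(-1.255000) = 1.682700
x=0.460000, p=1.682700: f=-0.856261 → p ← 1.682700 + 0.46·(-0.856261) = 1.288820
x=0.920000, p=1.288820: f=-0.597183 → p ← 1.288820 + 0.46·(-0.597183) = 1.014116
x=1.380000, p=1.014116: f=-0.427118 → p ← 1.014116 + 0.46·(-0.427118) = 0.817641
x=1.840000, p=0.817641: f=-0.313994 → p ← 0.817641 + 0.46·(-0.313994) = 0.673204
p(2.3) ≈ 0.6732

0.6732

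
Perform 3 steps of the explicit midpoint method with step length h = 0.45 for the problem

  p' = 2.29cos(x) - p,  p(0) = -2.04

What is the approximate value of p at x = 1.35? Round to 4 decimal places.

0.4524

Midpoint: k1 = f(x_n, p_n); k2 = f(x_n + h/2, p_n + (h/2)·k1); p_{n+1} = p_n + h·k2.
x=0.000000, p=-2.040000:
  k1 = f(0.000000, -2.040000) = 4.330000
  k2 = f(0.225000, -1.065750) = 3.298029
  p ← -2.040000 + 0.45·3.298029 = -0.555887
x=0.450000, p=-0.555887:
  k1 = f(0.450000, -0.555887) = 2.617911
  k2 = f(0.675000, 0.033143) = 1.754676
  p ← -0.555887 + 0.45·1.754676 = 0.233717
x=0.900000, p=0.233717:
  k1 = f(0.900000, 0.233717) = 1.189770
  k2 = f(1.125000, 0.501415) = 0.485979
  p ← 0.233717 + 0.45·0.485979 = 0.452408
p(1.35) ≈ 0.4524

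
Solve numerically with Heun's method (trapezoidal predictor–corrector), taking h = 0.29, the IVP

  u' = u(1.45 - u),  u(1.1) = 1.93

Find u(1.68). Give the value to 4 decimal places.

1.6365

Heun: k1 = f(t_n, u_n); k2 = f(t_n + h, u_n + h·k1); u_{n+1} = u_n + (h/2)·(k1 + k2).
t=1.100000, u=1.930000:
  k1 = f(1.100000, 1.930000) = -0.926400
  k2 = f(1.390000, 1.661344) = -0.351115
  u ← 1.930000 + (0.29/2)·(-0.926400 + (-0.351115)) = 1.744760
t=1.390000, u=1.744760:
  k1 = f(1.390000, 1.744760) = -0.514286
  k2 = f(1.680000, 1.595617) = -0.232350
  u ← 1.744760 + (0.29/2)·(-0.514286 + (-0.232350)) = 1.636498
u(1.68) ≈ 1.6365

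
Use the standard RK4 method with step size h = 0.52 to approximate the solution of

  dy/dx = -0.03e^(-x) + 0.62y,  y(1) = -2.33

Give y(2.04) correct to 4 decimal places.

RK4: k1 = f(x_n, y_n); k2 = f(x_n + h/2, y_n + (h/2)·k1); k3 = f(x_n + h/2, y_n + (h/2)·k2); k4 = f(x_n + h, y_n + h·k3); y_{n+1} = y_n + (h/6)·(k1 + 2k2 + 2k3 + k4).
x=1.000000, y=-2.330000:
  k1 = f(1.000000, -2.330000) = -1.455636
  k2 = f(1.260000, -2.708465) = -1.687758
  k3 = f(1.260000, -2.768817) = -1.725176
  k4 = f(1.520000, -3.227092) = -2.007358
  y ← -2.330000 + (0.52/6)·(k1 + 2k2 + 2k3 + k4) = -3.221701
x=1.520000, y=-3.221701:
  k1 = f(1.520000, -3.221701) = -2.004016
  k2 = f(1.780000, -3.742746) = -2.325561
  k3 = f(1.780000, -3.826347) = -2.377395
  k4 = f(2.040000, -4.457947) = -2.767828
  y ← -3.221701 + (0.52/6)·(k1 + 2k2 + 2k3 + k4) = -4.450440
y(2.04) ≈ -4.4504

-4.4504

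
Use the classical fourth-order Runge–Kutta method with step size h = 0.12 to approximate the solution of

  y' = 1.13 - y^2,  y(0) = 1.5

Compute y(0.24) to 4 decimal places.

RK4: k1 = f(x_n, y_n); k2 = f(x_n + h/2, y_n + (h/2)·k1); k3 = f(x_n + h/2, y_n + (h/2)·k2); k4 = f(x_n + h, y_n + h·k3); y_{n+1} = y_n + (h/6)·(k1 + 2k2 + 2k3 + k4).
x=0.000000, y=1.500000:
  k1 = f(0.000000, 1.500000) = -1.120000
  k2 = f(0.060000, 1.432800) = -0.922916
  k3 = f(0.060000, 1.444625) = -0.956942
  k4 = f(0.120000, 1.385167) = -0.788688
  y ← 1.500000 + (0.12/6)·(k1 + 2k2 + 2k3 + k4) = 1.386632
x=0.120000, y=1.386632:
  k1 = f(0.120000, 1.386632) = -0.792748
  k2 = f(0.180000, 1.339067) = -0.663101
  k3 = f(0.180000, 1.346846) = -0.683994
  k4 = f(0.240000, 1.304553) = -0.571858
  y ← 1.386632 + (0.12/6)·(k1 + 2k2 + 2k3 + k4) = 1.305456
y(0.24) ≈ 1.3055

1.3055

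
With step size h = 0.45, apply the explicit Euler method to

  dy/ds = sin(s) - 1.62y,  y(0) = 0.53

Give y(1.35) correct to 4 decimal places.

0.4161

Euler: y_{n+1} = y_n + h·f(s_n, y_n).
s=0.000000, y=0.530000: f=-0.858600 → y ← 0.530000 + 0.45·(-0.858600) = 0.143630
s=0.450000, y=0.143630: f=0.202285 → y ← 0.143630 + 0.45·0.202285 = 0.234658
s=0.900000, y=0.234658: f=0.403181 → y ← 0.234658 + 0.45·0.403181 = 0.416089
y(1.35) ≈ 0.4161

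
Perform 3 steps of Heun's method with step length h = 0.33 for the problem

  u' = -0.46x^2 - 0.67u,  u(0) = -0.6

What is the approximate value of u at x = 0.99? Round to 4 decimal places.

-0.4483

Heun: k1 = f(x_n, u_n); k2 = f(x_n + h, u_n + h·k1); u_{n+1} = u_n + (h/2)·(k1 + k2).
x=0.000000, u=-0.600000:
  k1 = f(0.000000, -0.600000) = 0.402000
  k2 = f(0.330000, -0.467340) = 0.263024
  u ← -0.600000 + (0.33/2)·(0.402000 + 0.263024) = -0.490271
x=0.330000, u=-0.490271:
  k1 = f(0.330000, -0.490271) = 0.278388
  k2 = f(0.660000, -0.398403) = 0.066554
  u ← -0.490271 + (0.33/2)·(0.278388 + 0.066554) = -0.433356
x=0.660000, u=-0.433356:
  k1 = f(0.660000, -0.433356) = 0.089972
  k2 = f(0.990000, -0.403665) = -0.180391
  u ← -0.433356 + (0.33/2)·(0.089972 + (-0.180391)) = -0.448275
u(0.99) ≈ -0.4483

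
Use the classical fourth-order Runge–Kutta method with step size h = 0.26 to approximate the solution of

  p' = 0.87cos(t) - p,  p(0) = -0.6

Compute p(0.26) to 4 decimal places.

-0.2658

RK4: k1 = f(t_n, p_n); k2 = f(t_n + h/2, p_n + (h/2)·k1); k3 = f(t_n + h/2, p_n + (h/2)·k2); k4 = f(t_n + h, p_n + h·k3); p_{n+1} = p_n + (h/6)·(k1 + 2k2 + 2k3 + k4).
t=0.000000, p=-0.600000:
  k1 = f(0.000000, -0.600000) = 1.470000
  k2 = f(0.130000, -0.408900) = 1.271559
  k3 = f(0.130000, -0.434697) = 1.297356
  k4 = f(0.260000, -0.262687) = 1.103447
  p ← -0.600000 + (0.26/6)·(k1 + 2k2 + 2k3 + k4) = -0.265845
p(0.26) ≈ -0.2658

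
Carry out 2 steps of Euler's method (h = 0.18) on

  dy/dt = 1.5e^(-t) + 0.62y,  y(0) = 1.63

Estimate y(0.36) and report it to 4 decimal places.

Euler: y_{n+1} = y_n + h·f(t_n, y_n).
t=0.000000, y=1.630000: f=2.510600 → y ← 1.630000 + 0.18·2.510600 = 2.081908
t=0.180000, y=2.081908: f=2.543688 → y ← 2.081908 + 0.18·2.543688 = 2.539772
y(0.36) ≈ 2.5398

2.5398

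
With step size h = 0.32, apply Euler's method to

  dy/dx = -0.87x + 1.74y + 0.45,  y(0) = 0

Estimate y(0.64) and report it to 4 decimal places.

Euler: y_{n+1} = y_n + h·f(x_n, y_n).
x=0.000000, y=0.000000: f=0.450000 → y ← 0.000000 + 0.32·0.450000 = 0.144000
x=0.320000, y=0.144000: f=0.422160 → y ← 0.144000 + 0.32·0.422160 = 0.279091
y(0.64) ≈ 0.2791

0.2791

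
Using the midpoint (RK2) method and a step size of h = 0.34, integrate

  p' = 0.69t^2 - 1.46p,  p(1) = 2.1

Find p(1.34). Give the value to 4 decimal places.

Midpoint: k1 = f(t_n, p_n); k2 = f(t_n + h/2, p_n + (h/2)·k1); p_{n+1} = p_n + h·k2.
t=1.000000, p=2.100000:
  k1 = f(1.000000, 2.100000) = -2.376000
  k2 = f(1.170000, 1.696080) = -1.531736
  p ← 2.100000 + 0.34·(-1.531736) = 1.579210
p(1.34) ≈ 1.5792

1.5792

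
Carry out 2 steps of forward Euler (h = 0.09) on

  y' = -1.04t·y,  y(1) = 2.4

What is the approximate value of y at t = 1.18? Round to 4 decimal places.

Euler: y_{n+1} = y_n + h·f(t_n, y_n).
t=1.000000, y=2.400000: f=-2.496000 → y ← 2.400000 + 0.09·(-2.496000) = 2.175360
t=1.090000, y=2.175360: f=-2.465988 → y ← 2.175360 + 0.09·(-2.465988) = 1.953421
y(1.18) ≈ 1.9534

1.9534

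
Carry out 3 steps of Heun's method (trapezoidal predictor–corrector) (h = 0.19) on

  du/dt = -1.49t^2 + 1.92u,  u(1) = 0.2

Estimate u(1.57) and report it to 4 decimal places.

-1.7142

Heun: k1 = f(t_n, u_n); k2 = f(t_n + h, u_n + h·k1); u_{n+1} = u_n + (h/2)·(k1 + k2).
t=1.000000, u=0.200000:
  k1 = f(1.000000, 0.200000) = -1.106000
  k2 = f(1.190000, -0.010140) = -2.129458
  u ← 0.200000 + (0.19/2)·(-1.106000 + (-2.129458)) = -0.107368
t=1.190000, u=-0.107368:
  k1 = f(1.190000, -0.107368) = -2.316137
  k2 = f(1.380000, -0.547434) = -3.888630
  u ← -0.107368 + (0.19/2)·(-2.316137 + (-3.888630)) = -0.696821
t=1.380000, u=-0.696821:
  k1 = f(1.380000, -0.696821) = -4.175453
  k2 = f(1.570000, -1.490157) = -6.533803
  u ← -0.696821 + (0.19/2)·(-4.175453 + (-6.533803)) = -1.714201
u(1.57) ≈ -1.7142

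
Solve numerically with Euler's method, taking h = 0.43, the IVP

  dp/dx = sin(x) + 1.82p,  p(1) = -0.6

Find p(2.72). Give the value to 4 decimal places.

Euler: p_{n+1} = p_n + h·f(x_n, p_n).
x=1.000000, p=-0.600000: f=-0.250529 → p ← -0.600000 + 0.43·(-0.250529) = -0.707727
x=1.430000, p=-0.707727: f=-0.297959 → p ← -0.707727 + 0.43·(-0.297959) = -0.835850
x=1.860000, p=-0.835850: f=-0.562776 → p ← -0.835850 + 0.43·(-0.562776) = -1.077844
x=2.290000, p=-1.077844: f=-1.209345 → p ← -1.077844 + 0.43·(-1.209345) = -1.597862
p(2.72) ≈ -1.5979

-1.5979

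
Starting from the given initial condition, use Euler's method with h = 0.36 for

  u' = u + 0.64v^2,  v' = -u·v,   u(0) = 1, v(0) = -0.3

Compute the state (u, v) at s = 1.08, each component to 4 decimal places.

2.5675, -0.0310

Euler on (u,v): u_{n+1} = u_n + h·u', v_{n+1} = v_n + h·v'.
0.000000: (1.000000, -0.300000); f=(1.057600, 0.300000) → (1.380736, -0.192000)
0.360000: (1.380736, -0.192000); f=(1.404329, 0.265101) → (1.886294, -0.096564)
0.720000: (1.886294, -0.096564); f=(1.892262, 0.182147) → (2.567509, -0.030991)
(u(1.08), v(1.08)) ≈ (2.5675, -0.0310)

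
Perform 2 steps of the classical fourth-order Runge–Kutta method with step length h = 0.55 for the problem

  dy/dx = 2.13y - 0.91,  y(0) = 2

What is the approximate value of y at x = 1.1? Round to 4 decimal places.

RK4: k1 = f(x_n, y_n); k2 = f(x_n + h/2, y_n + (h/2)·k1); k3 = f(x_n + h/2, y_n + (h/2)·k2); k4 = f(x_n + h, y_n + h·k3); y_{n+1} = y_n + (h/6)·(k1 + 2k2 + 2k3 + k4).
x=0.000000, y=2.000000:
  k1 = f(0.000000, 2.000000) = 3.350000
  k2 = f(0.275000, 2.921250) = 5.312263
  k3 = f(0.275000, 3.460872) = 6.461658
  k4 = f(0.550000, 5.553912) = 10.919832
  y ← 2.000000 + (0.55/6)·(k1 + 2k2 + 2k3 + k4) = 5.466620
x=0.550000, y=5.466620:
  k1 = f(0.550000, 5.466620) = 10.733901
  k2 = f(0.825000, 8.418443) = 17.021283
  k3 = f(0.825000, 10.147473) = 20.704117
  k4 = f(1.100000, 16.853884) = 34.988774
  y ← 5.466620 + (0.55/6)·(k1 + 2k2 + 2k3 + k4) = 16.574188
y(1.1) ≈ 16.5742

16.5742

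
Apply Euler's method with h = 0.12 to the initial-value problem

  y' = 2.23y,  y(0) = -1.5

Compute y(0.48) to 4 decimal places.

Euler: y_{n+1} = y_n + h·f(t_n, y_n).
t=0.000000, y=-1.500000: f=-3.345000 → y ← -1.500000 + 0.12·(-3.345000) = -1.901400
t=0.120000, y=-1.901400: f=-4.240122 → y ← -1.901400 + 0.12·(-4.240122) = -2.410215
t=0.240000, y=-2.410215: f=-5.374779 → y ← -2.410215 + 0.12·(-5.374779) = -3.055188
t=0.360000, y=-3.055188: f=-6.813069 → y ← -3.055188 + 0.12·(-6.813069) = -3.872756
y(0.48) ≈ -3.8728

-3.8728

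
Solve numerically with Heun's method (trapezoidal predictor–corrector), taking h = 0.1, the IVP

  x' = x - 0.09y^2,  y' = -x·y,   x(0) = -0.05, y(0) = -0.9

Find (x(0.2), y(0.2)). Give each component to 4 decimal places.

-0.0773, -0.9114

Heun on (x,y): k1 = f(s_n, state_n); k2 = f(s_n + h, state_n + h·k1); state_{n+1} = state_n + (h/2)·(k1 + k2).
0.000000: (-0.050000, -0.900000)
  k1 = (-0.122900, -0.045000)
  predictor → (-0.062290, -0.904500)
  k2 = (-0.135921, -0.056341)
  → (-0.062941, -0.905067)
0.100000: (-0.062941, -0.905067)
  k1 = (-0.136664, -0.056966)
  predictor → (-0.076607, -0.910764)
  k2 = (-0.151262, -0.069771)
  → (-0.077337, -0.911404)
(x(0.2), y(0.2)) ≈ (-0.0773, -0.9114)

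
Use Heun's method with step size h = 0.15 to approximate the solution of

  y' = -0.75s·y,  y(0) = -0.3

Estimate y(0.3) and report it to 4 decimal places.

-0.2900

Heun: k1 = f(s_n, y_n); k2 = f(s_n + h, y_n + h·k1); y_{n+1} = y_n + (h/2)·(k1 + k2).
s=0.000000, y=-0.300000:
  k1 = f(0.000000, -0.300000) = 0.000000
  k2 = f(0.150000, -0.300000) = 0.033750
  y ← -0.300000 + (0.15/2)·(0.000000 + 0.033750) = -0.297469
s=0.150000, y=-0.297469:
  k1 = f(0.150000, -0.297469) = 0.033465
  k2 = f(0.300000, -0.292449) = 0.065801
  y ← -0.297469 + (0.15/2)·(0.033465 + 0.065801) = -0.290024
y(0.3) ≈ -0.2900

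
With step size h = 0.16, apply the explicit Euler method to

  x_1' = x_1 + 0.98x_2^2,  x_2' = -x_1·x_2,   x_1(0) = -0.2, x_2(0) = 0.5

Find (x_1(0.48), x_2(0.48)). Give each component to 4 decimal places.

-0.1666, 0.5474

Euler on (x_1,x_2): x_1_{n+1} = x_1_n + h·x_1', x_2_{n+1} = x_2_n + h·x_2'.
0.000000: (-0.200000, 0.500000); f=(0.045000, 0.100000) → (-0.192800, 0.516000)
0.160000: (-0.192800, 0.516000); f=(0.068131, 0.099485) → (-0.181899, 0.531918)
0.320000: (-0.181899, 0.531918); f=(0.095379, 0.096755) → (-0.166638, 0.547398)
(x_1(0.48), x_2(0.48)) ≈ (-0.1666, 0.5474)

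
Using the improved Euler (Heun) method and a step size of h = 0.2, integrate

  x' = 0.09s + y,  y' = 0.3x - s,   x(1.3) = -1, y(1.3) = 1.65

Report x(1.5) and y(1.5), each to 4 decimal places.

-0.6768, 1.3206

Heun on (x,y): k1 = f(s_n, state_n); k2 = f(s_n + h, state_n + h·k1); state_{n+1} = state_n + (h/2)·(k1 + k2).
1.300000: (-1.000000, 1.650000)
  k1 = (1.767000, -1.600000)
  predictor → (-0.646600, 1.330000)
  k2 = (1.465000, -1.693980)
  → (-0.676800, 1.320602)
(x(1.5), y(1.5)) ≈ (-0.6768, 1.3206)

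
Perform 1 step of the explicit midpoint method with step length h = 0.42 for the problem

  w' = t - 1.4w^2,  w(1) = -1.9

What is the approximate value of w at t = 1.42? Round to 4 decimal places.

-5.8429

Midpoint: k1 = f(t_n, w_n); k2 = f(t_n + h/2, w_n + (h/2)·k1); w_{n+1} = w_n + h·k2.
t=1.000000, w=-1.900000:
  k1 = f(1.000000, -1.900000) = -4.054000
  k2 = f(1.210000, -2.751340) = -9.387821
  w ← -1.900000 + 0.42·(-9.387821) = -5.842885
w(1.42) ≈ -5.8429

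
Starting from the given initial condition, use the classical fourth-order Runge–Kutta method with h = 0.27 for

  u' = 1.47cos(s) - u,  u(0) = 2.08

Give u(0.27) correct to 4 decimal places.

RK4: k1 = f(s_n, u_n); k2 = f(s_n + h/2, u_n + (h/2)·k1); k3 = f(s_n + h/2, u_n + (h/2)·k2); k4 = f(s_n + h, u_n + h·k3); u_{n+1} = u_n + (h/6)·(k1 + 2k2 + 2k3 + k4).
s=0.000000, u=2.080000:
  k1 = f(0.000000, 2.080000) = -0.610000
  k2 = f(0.135000, 1.997650) = -0.541025
  k3 = f(0.135000, 2.006962) = -0.550337
  k4 = f(0.270000, 1.931409) = -0.514666
  u ← 2.080000 + (0.27/6)·(k1 + 2k2 + 2k3 + k4) = 1.931167
u(0.27) ≈ 1.9312

1.9312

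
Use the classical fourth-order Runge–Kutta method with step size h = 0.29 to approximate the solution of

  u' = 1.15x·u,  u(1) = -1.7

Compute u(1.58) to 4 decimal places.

RK4: k1 = f(x_n, u_n); k2 = f(x_n + h/2, u_n + (h/2)·k1); k3 = f(x_n + h/2, u_n + (h/2)·k2); k4 = f(x_n + h, u_n + h·k3); u_{n+1} = u_n + (h/6)·(k1 + 2k2 + 2k3 + k4).
x=1.000000, u=-1.700000:
  k1 = f(1.000000, -1.700000) = -1.955000
  k2 = f(1.145000, -1.983475) = -2.611741
  k3 = f(1.145000, -2.078702) = -2.737131
  k4 = f(1.290000, -2.493768) = -3.699505
  u ← -1.700000 + (0.29/6)·(k1 + 2k2 + 2k3 + k4) = -2.490359
x=1.290000, u=-2.490359:
  k1 = f(1.290000, -2.490359) = -3.694447
  k2 = f(1.435000, -3.026054) = -4.993745
  k3 = f(1.435000, -3.214452) = -5.304649
  k4 = f(1.580000, -4.028707) = -7.320160
  u ← -2.490359 + (0.29/6)·(k1 + 2k2 + 2k3 + k4) = -4.018243
u(1.58) ≈ -4.0182

-4.0182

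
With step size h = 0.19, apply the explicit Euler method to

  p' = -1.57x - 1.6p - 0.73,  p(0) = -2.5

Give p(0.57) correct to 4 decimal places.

-1.2981

Euler: p_{n+1} = p_n + h·f(x_n, p_n).
x=0.000000, p=-2.500000: f=3.270000 → p ← -2.500000 + 0.19·3.270000 = -1.878700
x=0.190000, p=-1.878700: f=1.977620 → p ← -1.878700 + 0.19·1.977620 = -1.502952
x=0.380000, p=-1.502952: f=1.078124 → p ← -1.502952 + 0.19·1.078124 = -1.298109
p(0.57) ≈ -1.2981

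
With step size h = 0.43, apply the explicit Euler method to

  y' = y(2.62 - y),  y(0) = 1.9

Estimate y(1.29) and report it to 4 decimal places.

2.6188

Euler: y_{n+1} = y_n + h·f(x_n, y_n).
x=0.000000, y=1.900000: f=1.368000 → y ← 1.900000 + 0.43·1.368000 = 2.488240
x=0.430000, y=2.488240: f=0.327851 → y ← 2.488240 + 0.43·0.327851 = 2.629216
x=0.860000, y=2.629216: f=-0.024230 → y ← 2.629216 + 0.43·(-0.024230) = 2.618797
y(1.29) ≈ 2.6188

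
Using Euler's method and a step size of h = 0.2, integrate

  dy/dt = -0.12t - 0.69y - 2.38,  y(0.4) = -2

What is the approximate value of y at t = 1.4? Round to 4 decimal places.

-2.8378

Euler: y_{n+1} = y_n + h·f(t_n, y_n).
t=0.400000, y=-2.000000: f=-1.048000 → y ← -2.000000 + 0.2·(-1.048000) = -2.209600
t=0.600000, y=-2.209600: f=-0.927376 → y ← -2.209600 + 0.2·(-0.927376) = -2.395075
t=0.800000, y=-2.395075: f=-0.823398 → y ← -2.395075 + 0.2·(-0.823398) = -2.559755
t=1.000000, y=-2.559755: f=-0.733769 → y ← -2.559755 + 0.2·(-0.733769) = -2.706509
t=1.200000, y=-2.706509: f=-0.656509 → y ← -2.706509 + 0.2·(-0.656509) = -2.837810
y(1.4) ≈ -2.8378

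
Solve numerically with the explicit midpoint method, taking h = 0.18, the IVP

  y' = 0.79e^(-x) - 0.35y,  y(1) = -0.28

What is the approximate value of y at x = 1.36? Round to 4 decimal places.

Midpoint: k1 = f(x_n, y_n); k2 = f(x_n + h/2, y_n + (h/2)·k1); y_{n+1} = y_n + h·k2.
x=1.000000, y=-0.280000:
  k1 = f(1.000000, -0.280000) = 0.388625
  k2 = f(1.090000, -0.245024) = 0.351369
  y ← -0.280000 + 0.18·0.351369 = -0.216754
x=1.180000, y=-0.216754:
  k1 = f(1.180000, -0.216754) = 0.318614
  k2 = f(1.270000, -0.188078) = 0.287684
  y ← -0.216754 + 0.18·0.287684 = -0.164970
y(1.36) ≈ -0.1650

-0.1650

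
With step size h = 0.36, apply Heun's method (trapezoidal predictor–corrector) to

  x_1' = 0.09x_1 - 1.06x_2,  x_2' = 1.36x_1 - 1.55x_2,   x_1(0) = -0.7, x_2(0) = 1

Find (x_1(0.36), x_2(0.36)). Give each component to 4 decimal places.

Heun on (x_1,x_2): k1 = f(t_n, state_n); k2 = f(t_n + h, state_n + h·k1); state_{n+1} = state_n + (h/2)·(k1 + k2).
0.000000: (-0.700000, 1.000000)
  k1 = (-1.123000, -2.502000)
  predictor → (-1.104280, 0.099280)
  k2 = (-0.204622, -1.655705)
  → (-0.938972, 0.251613)
(x_1(0.36), x_2(0.36)) ≈ (-0.9390, 0.2516)

-0.9390, 0.2516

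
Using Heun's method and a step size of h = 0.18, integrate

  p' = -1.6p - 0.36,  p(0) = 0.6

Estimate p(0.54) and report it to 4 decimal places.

0.1279

Heun: k1 = f(t_n, p_n); k2 = f(t_n + h, p_n + h·k1); p_{n+1} = p_n + (h/2)·(k1 + k2).
t=0.000000, p=0.600000:
  k1 = f(0.000000, 0.600000) = -1.320000
  k2 = f(0.180000, 0.362400) = -0.939840
  p ← 0.600000 + (0.18/2)·(-1.320000 + (-0.939840)) = 0.396614
t=0.180000, p=0.396614:
  k1 = f(0.180000, 0.396614) = -0.994583
  k2 = f(0.360000, 0.217589) = -0.708143
  p ← 0.396614 + (0.18/2)·(-0.994583 + (-0.708143)) = 0.243369
t=0.360000, p=0.243369:
  k1 = f(0.360000, 0.243369) = -0.749390
  k2 = f(0.540000, 0.108479) = -0.533566
  p ← 0.243369 + (0.18/2)·(-0.749390 + (-0.533566)) = 0.127903
p(0.54) ≈ 0.1279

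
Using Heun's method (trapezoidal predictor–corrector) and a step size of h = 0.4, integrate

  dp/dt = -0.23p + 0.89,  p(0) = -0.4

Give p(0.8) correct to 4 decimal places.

0.3166

Heun: k1 = f(t_n, p_n); k2 = f(t_n + h, p_n + h·k1); p_{n+1} = p_n + (h/2)·(k1 + k2).
t=0.000000, p=-0.400000:
  k1 = f(0.000000, -0.400000) = 0.982000
  k2 = f(0.400000, -0.007200) = 0.891656
  p ← -0.400000 + (0.4/2)·(0.982000 + 0.891656) = -0.025269
t=0.400000, p=-0.025269:
  k1 = f(0.400000, -0.025269) = 0.895812
  k2 = f(0.800000, 0.333056) = 0.813397
  p ← -0.025269 + (0.4/2)·(0.895812 + 0.813397) = 0.316573
p(0.8) ≈ 0.3166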